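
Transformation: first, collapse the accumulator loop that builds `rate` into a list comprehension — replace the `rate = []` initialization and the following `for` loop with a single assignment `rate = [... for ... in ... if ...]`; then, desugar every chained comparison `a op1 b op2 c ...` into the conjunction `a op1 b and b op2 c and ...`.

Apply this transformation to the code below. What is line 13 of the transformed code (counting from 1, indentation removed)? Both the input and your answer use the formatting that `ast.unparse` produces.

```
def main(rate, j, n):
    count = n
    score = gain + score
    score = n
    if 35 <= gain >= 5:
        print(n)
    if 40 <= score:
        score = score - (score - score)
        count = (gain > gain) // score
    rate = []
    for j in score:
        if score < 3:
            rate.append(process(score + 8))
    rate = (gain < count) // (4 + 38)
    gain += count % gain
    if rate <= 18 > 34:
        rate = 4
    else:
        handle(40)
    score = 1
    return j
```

if rate <= 18 and 18 > 34:

Transformed code:
def main(rate, j, n):
    count = n
    score = gain + score
    score = n
    if 35 <= gain and gain >= 5:
        print(n)
    if 40 <= score:
        score = score - (score - score)
        count = (gain > gain) // score
    rate = [process(score + 8) for j in score if score < 3]
    rate = (gain < count) // (4 + 38)
    gain += count % gain
    if rate <= 18 and 18 > 34:
        rate = 4
    else:
        handle(40)
    score = 1
    return j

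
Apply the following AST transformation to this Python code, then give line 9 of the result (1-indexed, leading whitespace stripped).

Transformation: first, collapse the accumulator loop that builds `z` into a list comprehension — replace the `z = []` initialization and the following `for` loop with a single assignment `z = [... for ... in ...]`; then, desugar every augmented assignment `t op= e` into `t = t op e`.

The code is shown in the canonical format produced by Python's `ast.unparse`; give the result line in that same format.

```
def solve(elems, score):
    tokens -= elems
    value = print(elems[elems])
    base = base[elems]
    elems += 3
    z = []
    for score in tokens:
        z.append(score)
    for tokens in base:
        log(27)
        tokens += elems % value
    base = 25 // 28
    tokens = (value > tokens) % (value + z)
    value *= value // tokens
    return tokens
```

tokens = tokens + elems % value

Transformed code:
def solve(elems, score):
    tokens = tokens - elems
    value = print(elems[elems])
    base = base[elems]
    elems = elems + 3
    z = [score for score in tokens]
    for tokens in base:
        log(27)
        tokens = tokens + elems % value
    base = 25 // 28
    tokens = (value > tokens) % (value + z)
    value = value * (value // tokens)
    return tokens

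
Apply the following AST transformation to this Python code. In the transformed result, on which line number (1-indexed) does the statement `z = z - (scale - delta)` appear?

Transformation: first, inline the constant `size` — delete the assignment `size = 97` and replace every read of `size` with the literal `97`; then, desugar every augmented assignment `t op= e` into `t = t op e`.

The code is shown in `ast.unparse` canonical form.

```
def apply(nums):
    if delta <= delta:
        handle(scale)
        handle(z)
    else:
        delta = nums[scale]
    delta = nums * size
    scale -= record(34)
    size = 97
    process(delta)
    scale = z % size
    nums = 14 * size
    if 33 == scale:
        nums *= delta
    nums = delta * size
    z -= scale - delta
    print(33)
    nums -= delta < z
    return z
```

Transformed code:
def apply(nums):
    if delta <= delta:
        handle(scale)
        handle(z)
    else:
        delta = nums[scale]
    delta = nums * 97
    scale = scale - record(34)
    process(delta)
    scale = z % 97
    nums = 14 * 97
    if 33 == scale:
        nums = nums * delta
    nums = delta * 97
    z = z - (scale - delta)
    print(33)
    nums = nums - (delta < z)
    return z

15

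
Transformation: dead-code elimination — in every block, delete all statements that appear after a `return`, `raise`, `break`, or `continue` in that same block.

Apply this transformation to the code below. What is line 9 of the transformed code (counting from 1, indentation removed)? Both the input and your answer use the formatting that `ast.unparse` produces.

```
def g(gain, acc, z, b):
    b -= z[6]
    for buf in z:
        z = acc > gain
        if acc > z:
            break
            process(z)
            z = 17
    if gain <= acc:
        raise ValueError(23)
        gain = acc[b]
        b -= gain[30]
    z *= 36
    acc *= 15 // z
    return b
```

Transformed code:
def g(gain, acc, z, b):
    b -= z[6]
    for buf in z:
        z = acc > gain
        if acc > z:
            break
    if gain <= acc:
        raise ValueError(23)
    z *= 36
    acc *= 15 // z
    return b

z *= 36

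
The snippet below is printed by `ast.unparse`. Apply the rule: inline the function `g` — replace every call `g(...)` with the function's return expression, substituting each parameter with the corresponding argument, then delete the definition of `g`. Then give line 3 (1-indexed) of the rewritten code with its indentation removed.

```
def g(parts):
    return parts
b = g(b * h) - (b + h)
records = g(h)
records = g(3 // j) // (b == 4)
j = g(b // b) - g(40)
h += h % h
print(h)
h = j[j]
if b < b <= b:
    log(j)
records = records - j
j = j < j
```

Transformed code:
b = b * h - (b + h)
records = h
records = 3 // j // (b == 4)
j = b // b - 40
h += h % h
print(h)
h = j[j]
if b < b <= b:
    log(j)
records = records - j
j = j < j

records = 3 // j // (b == 4)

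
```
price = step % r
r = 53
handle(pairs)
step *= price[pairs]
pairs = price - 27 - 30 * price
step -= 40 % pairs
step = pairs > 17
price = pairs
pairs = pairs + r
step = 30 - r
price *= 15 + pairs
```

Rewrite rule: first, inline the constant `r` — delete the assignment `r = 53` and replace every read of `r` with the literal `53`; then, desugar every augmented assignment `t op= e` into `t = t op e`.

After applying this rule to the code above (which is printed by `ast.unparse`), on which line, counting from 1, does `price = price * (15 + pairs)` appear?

Transformed code:
price = step % 53
handle(pairs)
step = step * price[pairs]
pairs = price - 27 - 30 * price
step = step - 40 % pairs
step = pairs > 17
price = pairs
pairs = pairs + 53
step = 30 - 53
price = price * (15 + pairs)

10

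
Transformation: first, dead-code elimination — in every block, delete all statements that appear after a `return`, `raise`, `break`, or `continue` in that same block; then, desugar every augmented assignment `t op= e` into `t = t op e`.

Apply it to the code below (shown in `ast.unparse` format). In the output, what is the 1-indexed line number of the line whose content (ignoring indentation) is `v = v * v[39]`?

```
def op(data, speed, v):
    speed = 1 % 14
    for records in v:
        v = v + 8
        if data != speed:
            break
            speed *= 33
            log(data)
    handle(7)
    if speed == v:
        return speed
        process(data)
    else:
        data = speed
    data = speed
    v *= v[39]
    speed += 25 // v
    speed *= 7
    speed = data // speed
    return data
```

Transformed code:
def op(data, speed, v):
    speed = 1 % 14
    for records in v:
        v = v + 8
        if data != speed:
            break
    handle(7)
    if speed == v:
        return speed
    else:
        data = speed
    data = speed
    v = v * v[39]
    speed = speed + 25 // v
    speed = speed * 7
    speed = data // speed
    return data

13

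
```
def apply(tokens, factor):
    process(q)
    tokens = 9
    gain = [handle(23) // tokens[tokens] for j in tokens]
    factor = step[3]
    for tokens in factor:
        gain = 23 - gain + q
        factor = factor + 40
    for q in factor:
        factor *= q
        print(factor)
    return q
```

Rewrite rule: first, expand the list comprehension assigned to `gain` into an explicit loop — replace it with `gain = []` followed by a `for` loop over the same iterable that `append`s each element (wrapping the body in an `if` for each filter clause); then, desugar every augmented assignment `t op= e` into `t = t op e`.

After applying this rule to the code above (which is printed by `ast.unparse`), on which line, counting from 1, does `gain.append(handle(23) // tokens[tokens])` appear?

Transformed code:
def apply(tokens, factor):
    process(q)
    tokens = 9
    gain = []
    for j in tokens:
        gain.append(handle(23) // tokens[tokens])
    factor = step[3]
    for tokens in factor:
        gain = 23 - gain + q
        factor = factor + 40
    for q in factor:
        factor = factor * q
        print(factor)
    return q

6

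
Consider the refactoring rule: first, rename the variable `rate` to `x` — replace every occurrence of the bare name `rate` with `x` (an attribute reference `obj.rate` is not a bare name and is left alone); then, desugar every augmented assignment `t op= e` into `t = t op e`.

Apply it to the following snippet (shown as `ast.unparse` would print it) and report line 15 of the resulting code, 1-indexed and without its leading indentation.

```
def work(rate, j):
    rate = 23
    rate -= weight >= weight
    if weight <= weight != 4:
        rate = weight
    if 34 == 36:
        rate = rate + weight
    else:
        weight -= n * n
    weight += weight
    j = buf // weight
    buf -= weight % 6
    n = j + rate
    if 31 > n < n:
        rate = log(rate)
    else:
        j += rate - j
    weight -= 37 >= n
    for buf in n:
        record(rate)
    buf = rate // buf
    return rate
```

x = log(x)

Transformed code:
def work(x, j):
    x = 23
    x = x - (weight >= weight)
    if weight <= weight != 4:
        x = weight
    if 34 == 36:
        x = x + weight
    else:
        weight = weight - n * n
    weight = weight + weight
    j = buf // weight
    buf = buf - weight % 6
    n = j + x
    if 31 > n < n:
        x = log(x)
    else:
        j = j + (x - j)
    weight = weight - (37 >= n)
    for buf in n:
        record(x)
    buf = x // buf
    return x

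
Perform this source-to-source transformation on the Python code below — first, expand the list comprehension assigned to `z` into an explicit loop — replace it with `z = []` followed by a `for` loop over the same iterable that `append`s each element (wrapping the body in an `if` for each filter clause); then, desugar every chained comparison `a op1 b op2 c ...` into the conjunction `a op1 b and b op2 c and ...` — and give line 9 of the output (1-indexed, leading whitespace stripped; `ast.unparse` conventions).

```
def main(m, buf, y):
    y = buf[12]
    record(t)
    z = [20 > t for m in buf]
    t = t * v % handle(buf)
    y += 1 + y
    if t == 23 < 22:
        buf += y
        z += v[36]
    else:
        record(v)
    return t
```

Transformed code:
def main(m, buf, y):
    y = buf[12]
    record(t)
    z = []
    for m in buf:
        z.append(20 > t)
    t = t * v % handle(buf)
    y += 1 + y
    if t == 23 and 23 < 22:
        buf += y
        z += v[36]
    else:
        record(v)
    return t

if t == 23 and 23 < 22:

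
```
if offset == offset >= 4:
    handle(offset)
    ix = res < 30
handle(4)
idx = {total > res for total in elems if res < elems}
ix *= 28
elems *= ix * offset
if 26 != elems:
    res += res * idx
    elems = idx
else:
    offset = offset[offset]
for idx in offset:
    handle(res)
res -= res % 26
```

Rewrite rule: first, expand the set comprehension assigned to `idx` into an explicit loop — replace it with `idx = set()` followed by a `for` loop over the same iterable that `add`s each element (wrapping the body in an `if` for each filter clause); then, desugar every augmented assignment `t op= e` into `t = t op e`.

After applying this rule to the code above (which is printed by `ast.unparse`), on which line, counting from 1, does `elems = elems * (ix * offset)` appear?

10

Transformed code:
if offset == offset >= 4:
    handle(offset)
    ix = res < 30
handle(4)
idx = set()
for total in elems:
    if res < elems:
        idx.add(total > res)
ix = ix * 28
elems = elems * (ix * offset)
if 26 != elems:
    res = res + res * idx
    elems = idx
else:
    offset = offset[offset]
for idx in offset:
    handle(res)
res = res - res % 26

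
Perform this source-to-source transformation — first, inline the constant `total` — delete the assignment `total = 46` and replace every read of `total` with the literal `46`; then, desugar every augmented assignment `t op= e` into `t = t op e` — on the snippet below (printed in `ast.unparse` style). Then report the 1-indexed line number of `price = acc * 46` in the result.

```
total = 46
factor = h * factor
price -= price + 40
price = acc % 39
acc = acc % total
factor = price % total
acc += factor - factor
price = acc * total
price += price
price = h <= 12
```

Transformed code:
factor = h * factor
price = price - (price + 40)
price = acc % 39
acc = acc % 46
factor = price % 46
acc = acc + (factor - factor)
price = acc * 46
price = price + price
price = h <= 12

7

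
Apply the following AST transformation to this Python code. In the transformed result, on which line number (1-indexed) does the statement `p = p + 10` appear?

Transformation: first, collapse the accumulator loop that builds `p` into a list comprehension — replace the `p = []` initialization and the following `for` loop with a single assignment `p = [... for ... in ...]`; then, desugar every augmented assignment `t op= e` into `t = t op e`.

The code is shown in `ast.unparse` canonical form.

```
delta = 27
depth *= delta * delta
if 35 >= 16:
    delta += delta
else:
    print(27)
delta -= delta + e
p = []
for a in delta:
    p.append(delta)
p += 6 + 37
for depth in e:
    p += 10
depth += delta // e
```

11

Transformed code:
delta = 27
depth = depth * (delta * delta)
if 35 >= 16:
    delta = delta + delta
else:
    print(27)
delta = delta - (delta + e)
p = [delta for a in delta]
p = p + (6 + 37)
for depth in e:
    p = p + 10
depth = depth + delta // e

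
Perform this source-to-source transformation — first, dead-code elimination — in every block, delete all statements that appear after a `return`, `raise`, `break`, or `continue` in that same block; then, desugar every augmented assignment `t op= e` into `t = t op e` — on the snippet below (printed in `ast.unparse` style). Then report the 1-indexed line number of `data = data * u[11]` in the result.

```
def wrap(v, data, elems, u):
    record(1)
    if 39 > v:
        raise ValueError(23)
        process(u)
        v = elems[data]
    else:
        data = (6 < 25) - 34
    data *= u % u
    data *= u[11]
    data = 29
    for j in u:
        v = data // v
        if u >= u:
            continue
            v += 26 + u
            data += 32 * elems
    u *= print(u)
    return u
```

Transformed code:
def wrap(v, data, elems, u):
    record(1)
    if 39 > v:
        raise ValueError(23)
    else:
        data = (6 < 25) - 34
    data = data * (u % u)
    data = data * u[11]
    data = 29
    for j in u:
        v = data // v
        if u >= u:
            continue
    u = u * print(u)
    return u

8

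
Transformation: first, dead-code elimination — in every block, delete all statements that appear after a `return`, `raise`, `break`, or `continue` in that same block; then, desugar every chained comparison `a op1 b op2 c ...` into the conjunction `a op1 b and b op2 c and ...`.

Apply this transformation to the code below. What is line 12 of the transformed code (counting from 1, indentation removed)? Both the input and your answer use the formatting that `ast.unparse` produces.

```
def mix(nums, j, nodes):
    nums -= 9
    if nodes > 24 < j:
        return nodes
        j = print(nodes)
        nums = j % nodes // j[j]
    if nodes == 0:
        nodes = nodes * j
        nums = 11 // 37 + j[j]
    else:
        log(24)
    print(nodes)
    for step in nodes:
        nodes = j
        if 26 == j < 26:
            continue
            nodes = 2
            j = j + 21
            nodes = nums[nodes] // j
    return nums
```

nodes = j

Transformed code:
def mix(nums, j, nodes):
    nums -= 9
    if nodes > 24 and 24 < j:
        return nodes
    if nodes == 0:
        nodes = nodes * j
        nums = 11 // 37 + j[j]
    else:
        log(24)
    print(nodes)
    for step in nodes:
        nodes = j
        if 26 == j and j < 26:
            continue
    return nums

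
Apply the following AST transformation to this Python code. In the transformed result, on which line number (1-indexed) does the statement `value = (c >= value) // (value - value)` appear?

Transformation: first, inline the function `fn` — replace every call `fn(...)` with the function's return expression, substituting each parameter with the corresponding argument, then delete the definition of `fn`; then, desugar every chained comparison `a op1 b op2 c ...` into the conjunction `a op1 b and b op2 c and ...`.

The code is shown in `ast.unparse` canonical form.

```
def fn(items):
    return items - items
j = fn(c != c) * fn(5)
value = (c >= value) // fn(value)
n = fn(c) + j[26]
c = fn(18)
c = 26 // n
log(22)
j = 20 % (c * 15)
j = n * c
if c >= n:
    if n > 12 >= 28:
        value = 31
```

Transformed code:
j = ((c != c) - (c != c)) * (5 - 5)
value = (c >= value) // (value - value)
n = c - c + j[26]
c = 18 - 18
c = 26 // n
log(22)
j = 20 % (c * 15)
j = n * c
if c >= n:
    if n > 12 and 12 >= 28:
        value = 31

2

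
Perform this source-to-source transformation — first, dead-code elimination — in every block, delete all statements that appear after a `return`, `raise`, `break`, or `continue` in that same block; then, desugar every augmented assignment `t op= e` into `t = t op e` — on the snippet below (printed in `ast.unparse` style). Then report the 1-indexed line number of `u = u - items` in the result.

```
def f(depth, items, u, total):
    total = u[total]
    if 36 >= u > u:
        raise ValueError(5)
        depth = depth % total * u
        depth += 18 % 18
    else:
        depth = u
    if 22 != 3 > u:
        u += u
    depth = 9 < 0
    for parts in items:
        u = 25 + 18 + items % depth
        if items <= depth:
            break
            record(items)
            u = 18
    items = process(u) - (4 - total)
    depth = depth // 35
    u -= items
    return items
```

Transformed code:
def f(depth, items, u, total):
    total = u[total]
    if 36 >= u > u:
        raise ValueError(5)
    else:
        depth = u
    if 22 != 3 > u:
        u = u + u
    depth = 9 < 0
    for parts in items:
        u = 25 + 18 + items % depth
        if items <= depth:
            break
    items = process(u) - (4 - total)
    depth = depth // 35
    u = u - items
    return items

16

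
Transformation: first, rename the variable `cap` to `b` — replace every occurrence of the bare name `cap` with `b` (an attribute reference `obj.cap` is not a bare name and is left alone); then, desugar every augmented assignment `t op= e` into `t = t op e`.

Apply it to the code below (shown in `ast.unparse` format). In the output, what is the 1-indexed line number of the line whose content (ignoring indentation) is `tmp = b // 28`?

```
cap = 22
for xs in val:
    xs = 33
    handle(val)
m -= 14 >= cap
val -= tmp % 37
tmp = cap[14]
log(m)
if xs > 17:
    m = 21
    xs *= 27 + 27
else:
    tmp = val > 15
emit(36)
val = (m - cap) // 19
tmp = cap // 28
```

16

Transformed code:
b = 22
for xs in val:
    xs = 33
    handle(val)
m = m - (14 >= b)
val = val - tmp % 37
tmp = b[14]
log(m)
if xs > 17:
    m = 21
    xs = xs * (27 + 27)
else:
    tmp = val > 15
emit(36)
val = (m - b) // 19
tmp = b // 28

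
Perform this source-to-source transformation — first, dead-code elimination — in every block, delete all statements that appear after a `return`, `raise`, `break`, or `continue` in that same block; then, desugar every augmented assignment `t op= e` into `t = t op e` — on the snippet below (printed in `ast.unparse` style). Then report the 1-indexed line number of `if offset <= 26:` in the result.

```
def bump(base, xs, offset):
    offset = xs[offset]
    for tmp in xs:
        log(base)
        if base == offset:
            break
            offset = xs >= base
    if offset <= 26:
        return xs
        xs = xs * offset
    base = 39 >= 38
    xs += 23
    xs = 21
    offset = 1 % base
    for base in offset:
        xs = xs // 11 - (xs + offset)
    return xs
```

Transformed code:
def bump(base, xs, offset):
    offset = xs[offset]
    for tmp in xs:
        log(base)
        if base == offset:
            break
    if offset <= 26:
        return xs
    base = 39 >= 38
    xs = xs + 23
    xs = 21
    offset = 1 % base
    for base in offset:
        xs = xs // 11 - (xs + offset)
    return xs

7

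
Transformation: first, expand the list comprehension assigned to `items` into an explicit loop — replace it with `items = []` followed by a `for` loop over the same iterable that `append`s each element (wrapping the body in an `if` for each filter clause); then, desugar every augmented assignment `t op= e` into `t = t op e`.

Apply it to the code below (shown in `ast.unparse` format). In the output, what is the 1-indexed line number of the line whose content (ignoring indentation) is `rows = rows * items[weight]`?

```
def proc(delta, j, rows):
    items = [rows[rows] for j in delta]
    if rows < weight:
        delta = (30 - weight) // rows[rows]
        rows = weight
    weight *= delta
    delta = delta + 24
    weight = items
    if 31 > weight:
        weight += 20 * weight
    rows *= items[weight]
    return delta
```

Transformed code:
def proc(delta, j, rows):
    items = []
    for j in delta:
        items.append(rows[rows])
    if rows < weight:
        delta = (30 - weight) // rows[rows]
        rows = weight
    weight = weight * delta
    delta = delta + 24
    weight = items
    if 31 > weight:
        weight = weight + 20 * weight
    rows = rows * items[weight]
    return delta

13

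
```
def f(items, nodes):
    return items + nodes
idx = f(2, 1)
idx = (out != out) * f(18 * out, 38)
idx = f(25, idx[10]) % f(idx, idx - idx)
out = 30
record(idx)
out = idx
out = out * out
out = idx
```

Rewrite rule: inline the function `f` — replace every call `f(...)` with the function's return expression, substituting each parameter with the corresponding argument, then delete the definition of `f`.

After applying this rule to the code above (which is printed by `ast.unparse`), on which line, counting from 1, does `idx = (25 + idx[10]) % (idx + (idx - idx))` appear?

3

Transformed code:
idx = 2 + 1
idx = (out != out) * (18 * out + 38)
idx = (25 + idx[10]) % (idx + (idx - idx))
out = 30
record(idx)
out = idx
out = out * out
out = idx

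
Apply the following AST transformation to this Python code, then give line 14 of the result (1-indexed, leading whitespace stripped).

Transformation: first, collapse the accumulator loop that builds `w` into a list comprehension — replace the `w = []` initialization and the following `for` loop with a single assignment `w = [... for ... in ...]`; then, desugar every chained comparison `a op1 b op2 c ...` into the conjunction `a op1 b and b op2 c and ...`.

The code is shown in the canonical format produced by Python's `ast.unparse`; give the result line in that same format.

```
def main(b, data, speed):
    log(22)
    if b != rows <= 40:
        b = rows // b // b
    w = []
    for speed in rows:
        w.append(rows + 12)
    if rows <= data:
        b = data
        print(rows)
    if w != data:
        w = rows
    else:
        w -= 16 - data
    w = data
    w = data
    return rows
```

Transformed code:
def main(b, data, speed):
    log(22)
    if b != rows and rows <= 40:
        b = rows // b // b
    w = [rows + 12 for speed in rows]
    if rows <= data:
        b = data
        print(rows)
    if w != data:
        w = rows
    else:
        w -= 16 - data
    w = data
    w = data
    return rows

w = data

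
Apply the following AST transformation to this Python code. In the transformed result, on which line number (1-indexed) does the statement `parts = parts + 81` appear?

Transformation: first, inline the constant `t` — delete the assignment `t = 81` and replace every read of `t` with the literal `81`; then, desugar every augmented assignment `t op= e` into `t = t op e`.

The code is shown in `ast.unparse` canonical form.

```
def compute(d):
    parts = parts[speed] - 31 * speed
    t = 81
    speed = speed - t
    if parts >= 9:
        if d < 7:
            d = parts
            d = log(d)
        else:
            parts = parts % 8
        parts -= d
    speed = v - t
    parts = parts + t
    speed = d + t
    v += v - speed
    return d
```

Transformed code:
def compute(d):
    parts = parts[speed] - 31 * speed
    speed = speed - 81
    if parts >= 9:
        if d < 7:
            d = parts
            d = log(d)
        else:
            parts = parts % 8
        parts = parts - d
    speed = v - 81
    parts = parts + 81
    speed = d + 81
    v = v + (v - speed)
    return d

12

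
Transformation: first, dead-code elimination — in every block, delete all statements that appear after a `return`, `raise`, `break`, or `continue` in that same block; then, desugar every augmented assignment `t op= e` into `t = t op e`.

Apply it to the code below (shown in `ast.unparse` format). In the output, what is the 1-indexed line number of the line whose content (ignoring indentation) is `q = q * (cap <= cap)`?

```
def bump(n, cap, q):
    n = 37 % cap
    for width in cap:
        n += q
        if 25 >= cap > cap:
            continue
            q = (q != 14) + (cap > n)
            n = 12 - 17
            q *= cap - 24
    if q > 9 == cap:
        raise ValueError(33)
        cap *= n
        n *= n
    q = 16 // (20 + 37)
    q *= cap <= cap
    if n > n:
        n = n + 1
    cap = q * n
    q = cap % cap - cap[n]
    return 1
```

10

Transformed code:
def bump(n, cap, q):
    n = 37 % cap
    for width in cap:
        n = n + q
        if 25 >= cap > cap:
            continue
    if q > 9 == cap:
        raise ValueError(33)
    q = 16 // (20 + 37)
    q = q * (cap <= cap)
    if n > n:
        n = n + 1
    cap = q * n
    q = cap % cap - cap[n]
    return 1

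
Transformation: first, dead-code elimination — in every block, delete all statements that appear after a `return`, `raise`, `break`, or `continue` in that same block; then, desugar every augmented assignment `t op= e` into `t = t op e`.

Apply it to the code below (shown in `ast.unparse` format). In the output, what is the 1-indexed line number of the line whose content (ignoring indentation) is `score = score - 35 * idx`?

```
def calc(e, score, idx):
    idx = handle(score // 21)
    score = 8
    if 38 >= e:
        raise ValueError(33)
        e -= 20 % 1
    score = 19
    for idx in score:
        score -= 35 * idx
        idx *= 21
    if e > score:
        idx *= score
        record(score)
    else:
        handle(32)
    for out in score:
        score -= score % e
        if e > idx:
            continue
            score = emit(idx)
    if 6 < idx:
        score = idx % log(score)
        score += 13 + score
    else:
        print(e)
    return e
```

8

Transformed code:
def calc(e, score, idx):
    idx = handle(score // 21)
    score = 8
    if 38 >= e:
        raise ValueError(33)
    score = 19
    for idx in score:
        score = score - 35 * idx
        idx = idx * 21
    if e > score:
        idx = idx * score
        record(score)
    else:
        handle(32)
    for out in score:
        score = score - score % e
        if e > idx:
            continue
    if 6 < idx:
        score = idx % log(score)
        score = score + (13 + score)
    else:
        print(e)
    return e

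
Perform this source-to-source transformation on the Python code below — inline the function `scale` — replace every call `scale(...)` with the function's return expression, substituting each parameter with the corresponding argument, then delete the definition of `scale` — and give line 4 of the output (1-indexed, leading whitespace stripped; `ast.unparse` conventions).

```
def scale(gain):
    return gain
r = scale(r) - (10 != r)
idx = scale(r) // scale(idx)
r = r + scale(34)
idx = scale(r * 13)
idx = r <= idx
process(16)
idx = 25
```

Transformed code:
r = r - (10 != r)
idx = r // idx
r = r + 34
idx = r * 13
idx = r <= idx
process(16)
idx = 25

idx = r * 13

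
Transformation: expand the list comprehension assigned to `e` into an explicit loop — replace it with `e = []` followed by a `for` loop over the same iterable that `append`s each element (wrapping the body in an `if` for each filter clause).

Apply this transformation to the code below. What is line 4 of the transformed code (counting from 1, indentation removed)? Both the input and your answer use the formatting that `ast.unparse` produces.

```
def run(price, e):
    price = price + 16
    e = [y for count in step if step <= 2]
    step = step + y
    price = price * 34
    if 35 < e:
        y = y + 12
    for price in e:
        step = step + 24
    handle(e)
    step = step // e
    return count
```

for count in step:

Transformed code:
def run(price, e):
    price = price + 16
    e = []
    for count in step:
        if step <= 2:
            e.append(y)
    step = step + y
    price = price * 34
    if 35 < e:
        y = y + 12
    for price in e:
        step = step + 24
    handle(e)
    step = step // e
    return count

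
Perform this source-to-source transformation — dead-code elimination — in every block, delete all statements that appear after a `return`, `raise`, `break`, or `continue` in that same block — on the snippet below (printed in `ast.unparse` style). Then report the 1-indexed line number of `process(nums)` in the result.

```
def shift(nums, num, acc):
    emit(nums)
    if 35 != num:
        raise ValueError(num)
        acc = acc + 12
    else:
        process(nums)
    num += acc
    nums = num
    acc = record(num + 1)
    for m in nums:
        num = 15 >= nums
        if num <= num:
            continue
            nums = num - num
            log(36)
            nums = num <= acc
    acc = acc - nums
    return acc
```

Transformed code:
def shift(nums, num, acc):
    emit(nums)
    if 35 != num:
        raise ValueError(num)
    else:
        process(nums)
    num += acc
    nums = num
    acc = record(num + 1)
    for m in nums:
        num = 15 >= nums
        if num <= num:
            continue
    acc = acc - nums
    return acc

6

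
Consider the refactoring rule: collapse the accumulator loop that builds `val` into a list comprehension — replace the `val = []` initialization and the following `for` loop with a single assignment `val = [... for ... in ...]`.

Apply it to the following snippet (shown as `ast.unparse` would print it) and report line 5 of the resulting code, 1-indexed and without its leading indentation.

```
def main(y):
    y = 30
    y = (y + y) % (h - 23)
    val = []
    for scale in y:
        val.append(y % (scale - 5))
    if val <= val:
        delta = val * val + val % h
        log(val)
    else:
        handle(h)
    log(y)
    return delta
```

if val <= val:

Transformed code:
def main(y):
    y = 30
    y = (y + y) % (h - 23)
    val = [y % (scale - 5) for scale in y]
    if val <= val:
        delta = val * val + val % h
        log(val)
    else:
        handle(h)
    log(y)
    return delta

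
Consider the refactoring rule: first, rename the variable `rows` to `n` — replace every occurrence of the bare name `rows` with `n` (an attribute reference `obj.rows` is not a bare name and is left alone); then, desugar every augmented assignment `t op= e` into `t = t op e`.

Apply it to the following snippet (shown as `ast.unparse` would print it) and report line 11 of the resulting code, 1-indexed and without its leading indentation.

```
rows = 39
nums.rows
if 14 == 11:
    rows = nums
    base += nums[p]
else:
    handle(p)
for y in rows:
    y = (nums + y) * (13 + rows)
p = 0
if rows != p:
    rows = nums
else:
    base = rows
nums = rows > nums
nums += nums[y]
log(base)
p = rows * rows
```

Transformed code:
n = 39
nums.rows
if 14 == 11:
    n = nums
    base = base + nums[p]
else:
    handle(p)
for y in n:
    y = (nums + y) * (13 + n)
p = 0
if n != p:
    n = nums
else:
    base = n
nums = n > nums
nums = nums + nums[y]
log(base)
p = n * n

if n != p:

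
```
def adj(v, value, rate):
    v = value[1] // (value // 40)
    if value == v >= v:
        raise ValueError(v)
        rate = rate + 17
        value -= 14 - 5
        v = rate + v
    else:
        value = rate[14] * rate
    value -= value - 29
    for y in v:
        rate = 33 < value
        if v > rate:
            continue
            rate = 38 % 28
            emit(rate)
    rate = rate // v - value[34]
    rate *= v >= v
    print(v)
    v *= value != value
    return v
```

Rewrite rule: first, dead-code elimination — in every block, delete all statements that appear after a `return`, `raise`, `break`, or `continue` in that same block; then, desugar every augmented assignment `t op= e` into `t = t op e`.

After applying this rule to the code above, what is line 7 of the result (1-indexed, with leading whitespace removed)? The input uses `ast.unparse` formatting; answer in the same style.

Transformed code:
def adj(v, value, rate):
    v = value[1] // (value // 40)
    if value == v >= v:
        raise ValueError(v)
    else:
        value = rate[14] * rate
    value = value - (value - 29)
    for y in v:
        rate = 33 < value
        if v > rate:
            continue
    rate = rate // v - value[34]
    rate = rate * (v >= v)
    print(v)
    v = v * (value != value)
    return v

value = value - (value - 29)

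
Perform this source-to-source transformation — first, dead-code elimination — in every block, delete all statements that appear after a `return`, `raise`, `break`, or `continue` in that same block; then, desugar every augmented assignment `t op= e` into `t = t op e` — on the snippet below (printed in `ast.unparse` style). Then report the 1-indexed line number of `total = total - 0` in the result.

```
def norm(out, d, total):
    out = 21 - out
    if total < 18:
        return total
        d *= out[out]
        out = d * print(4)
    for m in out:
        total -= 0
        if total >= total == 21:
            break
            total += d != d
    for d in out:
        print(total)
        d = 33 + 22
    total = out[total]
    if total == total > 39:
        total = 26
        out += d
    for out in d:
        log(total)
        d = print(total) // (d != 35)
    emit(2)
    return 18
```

Transformed code:
def norm(out, d, total):
    out = 21 - out
    if total < 18:
        return total
    for m in out:
        total = total - 0
        if total >= total == 21:
            break
    for d in out:
        print(total)
        d = 33 + 22
    total = out[total]
    if total == total > 39:
        total = 26
        out = out + d
    for out in d:
        log(total)
        d = print(total) // (d != 35)
    emit(2)
    return 18

6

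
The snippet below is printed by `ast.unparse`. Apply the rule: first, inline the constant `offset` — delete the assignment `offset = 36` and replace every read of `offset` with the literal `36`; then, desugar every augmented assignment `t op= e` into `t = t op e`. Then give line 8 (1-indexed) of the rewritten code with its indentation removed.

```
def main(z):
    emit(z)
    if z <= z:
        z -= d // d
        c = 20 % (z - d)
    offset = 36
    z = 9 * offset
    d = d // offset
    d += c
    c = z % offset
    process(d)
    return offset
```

Transformed code:
def main(z):
    emit(z)
    if z <= z:
        z = z - d // d
        c = 20 % (z - d)
    z = 9 * 36
    d = d // 36
    d = d + c
    c = z % 36
    process(d)
    return 36

d = d + c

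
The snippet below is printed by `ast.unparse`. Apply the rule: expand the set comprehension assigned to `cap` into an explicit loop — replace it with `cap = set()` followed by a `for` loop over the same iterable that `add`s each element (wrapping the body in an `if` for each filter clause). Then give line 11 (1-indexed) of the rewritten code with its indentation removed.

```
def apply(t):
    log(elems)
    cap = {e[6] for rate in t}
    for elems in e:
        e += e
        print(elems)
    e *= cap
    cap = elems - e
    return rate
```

return rate

Transformed code:
def apply(t):
    log(elems)
    cap = set()
    for rate in t:
        cap.add(e[6])
    for elems in e:
        e += e
        print(elems)
    e *= cap
    cap = elems - e
    return rate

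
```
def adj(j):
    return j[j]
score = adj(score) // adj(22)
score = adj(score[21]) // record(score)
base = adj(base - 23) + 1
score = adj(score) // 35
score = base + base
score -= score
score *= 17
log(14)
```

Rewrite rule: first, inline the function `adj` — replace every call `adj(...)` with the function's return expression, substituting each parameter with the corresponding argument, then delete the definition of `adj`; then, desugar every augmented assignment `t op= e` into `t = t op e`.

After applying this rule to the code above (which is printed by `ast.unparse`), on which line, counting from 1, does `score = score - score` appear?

Transformed code:
score = score[score] // 22[22]
score = score[21][score[21]] // record(score)
base = (base - 23)[base - 23] + 1
score = score[score] // 35
score = base + base
score = score - score
score = score * 17
log(14)

6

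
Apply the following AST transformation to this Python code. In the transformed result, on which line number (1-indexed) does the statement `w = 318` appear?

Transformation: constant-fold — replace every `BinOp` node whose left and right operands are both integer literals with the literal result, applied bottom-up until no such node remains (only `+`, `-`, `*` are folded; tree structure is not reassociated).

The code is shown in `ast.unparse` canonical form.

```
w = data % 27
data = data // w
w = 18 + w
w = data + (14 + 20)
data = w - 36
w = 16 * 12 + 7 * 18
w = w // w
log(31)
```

6

Transformed code:
w = data % 27
data = data // w
w = 18 + w
w = data + 34
data = w - 36
w = 318
w = w // w
log(31)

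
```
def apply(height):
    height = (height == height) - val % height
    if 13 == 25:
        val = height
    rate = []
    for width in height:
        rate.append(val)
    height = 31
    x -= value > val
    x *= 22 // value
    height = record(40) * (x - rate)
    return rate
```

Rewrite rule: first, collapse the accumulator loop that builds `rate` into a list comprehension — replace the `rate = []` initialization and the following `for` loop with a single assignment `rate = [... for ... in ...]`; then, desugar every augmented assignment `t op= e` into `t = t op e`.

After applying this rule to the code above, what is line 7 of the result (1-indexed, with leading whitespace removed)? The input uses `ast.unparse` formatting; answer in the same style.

x = x - (value > val)

Transformed code:
def apply(height):
    height = (height == height) - val % height
    if 13 == 25:
        val = height
    rate = [val for width in height]
    height = 31
    x = x - (value > val)
    x = x * (22 // value)
    height = record(40) * (x - rate)
    return rate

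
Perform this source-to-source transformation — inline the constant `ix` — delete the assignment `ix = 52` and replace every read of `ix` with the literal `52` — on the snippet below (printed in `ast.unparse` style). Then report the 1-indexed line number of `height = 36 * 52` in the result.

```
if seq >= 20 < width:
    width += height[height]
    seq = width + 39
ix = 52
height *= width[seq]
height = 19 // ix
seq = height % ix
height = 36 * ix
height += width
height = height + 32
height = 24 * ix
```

7

Transformed code:
if seq >= 20 < width:
    width += height[height]
    seq = width + 39
height *= width[seq]
height = 19 // 52
seq = height % 52
height = 36 * 52
height += width
height = height + 32
height = 24 * 52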